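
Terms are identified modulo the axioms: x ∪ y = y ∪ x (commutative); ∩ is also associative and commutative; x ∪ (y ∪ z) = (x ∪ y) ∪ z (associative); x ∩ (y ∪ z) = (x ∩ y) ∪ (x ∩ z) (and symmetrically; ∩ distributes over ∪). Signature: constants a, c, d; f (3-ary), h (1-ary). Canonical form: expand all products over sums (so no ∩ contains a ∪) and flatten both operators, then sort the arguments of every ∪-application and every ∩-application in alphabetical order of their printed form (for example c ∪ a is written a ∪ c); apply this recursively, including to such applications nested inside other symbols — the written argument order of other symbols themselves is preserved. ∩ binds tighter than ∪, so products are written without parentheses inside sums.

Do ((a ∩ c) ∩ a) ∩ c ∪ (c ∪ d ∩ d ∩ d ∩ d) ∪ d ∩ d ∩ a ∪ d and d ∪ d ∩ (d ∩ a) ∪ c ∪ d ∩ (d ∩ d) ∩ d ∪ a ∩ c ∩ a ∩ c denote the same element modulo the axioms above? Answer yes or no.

Answer: yes — both canonical forms are a ∩ a ∩ c ∩ c ∪ a ∩ d ∩ d ∪ c ∪ d ∪ d ∩ d ∩ d ∩ d

Derivation:
Left:  ((a ∩ c) ∩ a) ∩ c ∪ (c ∪ d ∩ d ∩ d ∩ d) ∪ d ∩ d ∩ a ∪ d
  Un-nest:  a ∩ a ∩ c ∩ c ∪ c ∪ d ∩ d ∩ d ∩ d ∪ a ∩ d ∩ d ∪ d
  Sort arguments:  a ∩ a ∩ c ∩ c ∪ a ∩ d ∩ d ∪ c ∪ d ∪ d ∩ d ∩ d ∩ d
Right:  d ∪ d ∩ (d ∩ a) ∪ c ∪ d ∩ (d ∩ d) ∩ d ∪ a ∩ c ∩ a ∩ c
  Merge nested applications:  d ∪ a ∩ d ∩ d ∪ c ∪ d ∩ d ∩ d ∩ d ∪ a ∩ a ∩ c ∩ c
  Sort:  a ∩ a ∩ c ∩ c ∪ a ∩ d ∩ d ∪ c ∪ d ∪ d ∩ d ∩ d ∩ d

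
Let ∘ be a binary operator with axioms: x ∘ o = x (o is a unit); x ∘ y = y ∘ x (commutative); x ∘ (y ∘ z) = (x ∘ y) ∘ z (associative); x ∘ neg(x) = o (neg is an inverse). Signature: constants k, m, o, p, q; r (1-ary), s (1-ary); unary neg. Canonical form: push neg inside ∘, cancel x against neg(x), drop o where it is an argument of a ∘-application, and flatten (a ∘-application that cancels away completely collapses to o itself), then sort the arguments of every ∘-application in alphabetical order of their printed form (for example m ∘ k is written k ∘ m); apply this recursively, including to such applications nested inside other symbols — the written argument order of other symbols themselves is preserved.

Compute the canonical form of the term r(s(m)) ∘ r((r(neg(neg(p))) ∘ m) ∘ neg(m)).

Push neg inside:  distribute neg over ∘ and collapse double neg
Collect terms:  r(s(m)) ∘ r(r(p))
Sort arguments:  r(r(p)) ∘ r(s(m))

Answer: r(r(p)) ∘ r(s(m))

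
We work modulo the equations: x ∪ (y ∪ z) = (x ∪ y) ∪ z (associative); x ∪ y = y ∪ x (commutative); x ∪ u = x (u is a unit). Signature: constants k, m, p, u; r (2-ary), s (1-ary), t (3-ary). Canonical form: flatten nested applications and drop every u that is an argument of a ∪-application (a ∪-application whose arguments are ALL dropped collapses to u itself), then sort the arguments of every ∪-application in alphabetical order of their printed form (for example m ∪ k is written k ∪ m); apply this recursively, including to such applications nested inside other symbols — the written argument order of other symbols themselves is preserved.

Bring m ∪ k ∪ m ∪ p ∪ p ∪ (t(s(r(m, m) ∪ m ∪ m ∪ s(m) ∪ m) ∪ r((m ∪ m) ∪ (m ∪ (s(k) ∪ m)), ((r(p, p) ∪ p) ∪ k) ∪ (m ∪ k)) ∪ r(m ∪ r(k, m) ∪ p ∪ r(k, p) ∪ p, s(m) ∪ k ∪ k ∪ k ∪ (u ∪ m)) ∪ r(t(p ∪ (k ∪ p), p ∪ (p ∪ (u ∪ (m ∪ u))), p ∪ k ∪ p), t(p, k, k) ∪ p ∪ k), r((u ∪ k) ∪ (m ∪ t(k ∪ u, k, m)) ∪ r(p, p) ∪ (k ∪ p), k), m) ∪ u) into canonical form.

Answer: k ∪ m ∪ m ∪ p ∪ p ∪ t(r(m ∪ m ∪ m ∪ m ∪ s(k), k ∪ k ∪ m ∪ p ∪ r(p, p)) ∪ r(m ∪ p ∪ p ∪ r(k, m) ∪ r(k, p), k ∪ k ∪ k ∪ m ∪ s(m)) ∪ r(t(k ∪ p ∪ p, m ∪ p ∪ p, k ∪ p ∪ p), k ∪ p ∪ t(p, k, k)) ∪ s(m ∪ m ∪ m ∪ r(m, m) ∪ s(m)), r(k ∪ k ∪ m ∪ p ∪ r(p, p) ∪ t(k, k, m), k), m)

Derivation:
Flatten:  m ∪ k ∪ m ∪ p ∪ p ∪ t(s(r(m, m) ∪ m ∪ m ∪ s(m) ∪ m) ∪ r((m ∪ m) ∪ (m ∪ (s(k) ∪ m)), ((r(p, p) ∪ p) ∪ k) ∪ (m ∪ k)) ∪ r(m ∪ r(k, m) ∪ p ∪ r(k, p) ∪ p, s(m) ∪ k ∪ k ∪ k ∪ (u ∪ m)) ∪ r(t(p ∪ (k ∪ p), p ∪ (p ∪ (u ∪ (m ∪ u))), p ∪ k ∪ p), t(p, k, k) ∪ p ∪ k), r((u ∪ k) ∪ (m ∪ t(k ∪ u, k, m)) ∪ r(p, p) ∪ (k ∪ p), k), m) ∪ u
Canonicalize subterm:  t(s(r(m, m) ∪ m ∪ m ∪ s(m) ∪ m) ∪ r((m ∪ m) ∪ (m ∪ (s(k) ∪ m)), ((r(p, p) ∪ p) ∪ k) ∪ (m ∪ k)) ∪ r(m ∪ r(k, m) ∪ p ∪ r(k, p) ∪ p, s(m) ∪ k ∪ k ∪ k ∪ (u ∪ m)) ∪ r(t(p ∪ (k ∪ p), p ∪ (p ∪ (u ∪ (m ∪ u))), p ∪ k ∪ p), t(p, k, k) ∪ p ∪ k), r((u ∪ k) ∪ (m ∪ t(k ∪ u, k, m)) ∪ r(p, p) ∪ (k ∪ p), k), m)  →  t(r(m ∪ m ∪ m ∪ m ∪ s(k), k ∪ k ∪ m ∪ p ∪ r(p, p)) ∪ r(m ∪ p ∪ p ∪ r(k, m) ∪ r(k, p), k ∪ k ∪ k ∪ m ∪ s(m)) ∪ r(t(k ∪ p ∪ p, m ∪ p ∪ p, k ∪ p ∪ p), k ∪ p ∪ t(p, k, k)) ∪ s(m ∪ m ∪ m ∪ r(m, m) ∪ s(m)), r(k ∪ k ∪ m ∪ p ∪ r(p, p) ∪ t(k, k, m), k), m)
Drop the unit:  drop u
Sort:  k ∪ m ∪ m ∪ p ∪ p ∪ t(r(m ∪ m ∪ m ∪ m ∪ s(k), k ∪ k ∪ m ∪ p ∪ r(p, p)) ∪ r(m ∪ p ∪ p ∪ r(k, m) ∪ r(k, p), k ∪ k ∪ k ∪ m ∪ s(m)) ∪ r(t(k ∪ p ∪ p, m ∪ p ∪ p, k ∪ p ∪ p), k ∪ p ∪ t(p, k, k)) ∪ s(m ∪ m ∪ m ∪ r(m, m) ∪ s(m)), r(k ∪ k ∪ m ∪ p ∪ r(p, p) ∪ t(k, k, m), k), m)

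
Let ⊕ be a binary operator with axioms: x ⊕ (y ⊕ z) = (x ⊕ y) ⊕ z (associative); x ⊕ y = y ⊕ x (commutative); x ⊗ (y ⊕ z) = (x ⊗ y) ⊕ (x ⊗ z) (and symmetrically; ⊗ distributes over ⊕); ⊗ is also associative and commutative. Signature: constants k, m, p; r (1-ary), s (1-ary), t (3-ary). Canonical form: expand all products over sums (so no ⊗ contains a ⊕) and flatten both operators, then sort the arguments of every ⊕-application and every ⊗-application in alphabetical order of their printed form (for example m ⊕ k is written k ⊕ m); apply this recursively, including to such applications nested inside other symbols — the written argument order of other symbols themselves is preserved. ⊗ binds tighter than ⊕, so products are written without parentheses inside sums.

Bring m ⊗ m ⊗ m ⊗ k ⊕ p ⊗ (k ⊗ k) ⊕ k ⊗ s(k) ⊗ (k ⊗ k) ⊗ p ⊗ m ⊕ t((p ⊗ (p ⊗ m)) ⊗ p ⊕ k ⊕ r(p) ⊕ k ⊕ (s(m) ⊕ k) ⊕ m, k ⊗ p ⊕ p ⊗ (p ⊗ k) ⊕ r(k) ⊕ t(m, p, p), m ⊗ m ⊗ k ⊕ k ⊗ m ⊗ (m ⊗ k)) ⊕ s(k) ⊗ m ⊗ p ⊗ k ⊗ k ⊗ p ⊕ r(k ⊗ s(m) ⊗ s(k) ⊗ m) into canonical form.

Answer: k ⊗ k ⊗ k ⊗ m ⊗ p ⊗ s(k) ⊕ k ⊗ k ⊗ m ⊗ p ⊗ p ⊗ s(k) ⊕ k ⊗ k ⊗ p ⊕ k ⊗ m ⊗ m ⊗ m ⊕ r(k ⊗ m ⊗ s(k) ⊗ s(m)) ⊕ t(k ⊕ k ⊕ k ⊕ m ⊕ m ⊗ p ⊗ p ⊗ p ⊕ r(p) ⊕ s(m), k ⊗ p ⊕ k ⊗ p ⊗ p ⊕ r(k) ⊕ t(m, p, p), k ⊗ k ⊗ m ⊗ m ⊕ k ⊗ m ⊗ m)

Derivation:
Un-nest:  k ⊗ m ⊗ m ⊗ m ⊕ k ⊗ k ⊗ p ⊕ k ⊗ k ⊗ k ⊗ m ⊗ p ⊗ s(k) ⊕ t(k ⊕ k ⊕ k ⊕ m ⊕ m ⊗ p ⊗ p ⊗ p ⊕ r(p) ⊕ s(m), k ⊗ p ⊕ k ⊗ p ⊗ p ⊕ r(k) ⊕ t(m, p, p), k ⊗ k ⊗ m ⊗ m ⊕ k ⊗ m ⊗ m) ⊕ k ⊗ k ⊗ m ⊗ p ⊗ p ⊗ s(k) ⊕ r(k ⊗ m ⊗ s(k) ⊗ s(m))
Sort arguments:  k ⊗ k ⊗ k ⊗ m ⊗ p ⊗ s(k) ⊕ k ⊗ k ⊗ m ⊗ p ⊗ p ⊗ s(k) ⊕ k ⊗ k ⊗ p ⊕ k ⊗ m ⊗ m ⊗ m ⊕ r(k ⊗ m ⊗ s(k) ⊗ s(m)) ⊕ t(k ⊕ k ⊕ k ⊕ m ⊕ m ⊗ p ⊗ p ⊗ p ⊕ r(p) ⊕ s(m), k ⊗ p ⊕ k ⊗ p ⊗ p ⊕ r(k) ⊕ t(m, p, p), k ⊗ k ⊗ m ⊗ m ⊕ k ⊗ m ⊗ m)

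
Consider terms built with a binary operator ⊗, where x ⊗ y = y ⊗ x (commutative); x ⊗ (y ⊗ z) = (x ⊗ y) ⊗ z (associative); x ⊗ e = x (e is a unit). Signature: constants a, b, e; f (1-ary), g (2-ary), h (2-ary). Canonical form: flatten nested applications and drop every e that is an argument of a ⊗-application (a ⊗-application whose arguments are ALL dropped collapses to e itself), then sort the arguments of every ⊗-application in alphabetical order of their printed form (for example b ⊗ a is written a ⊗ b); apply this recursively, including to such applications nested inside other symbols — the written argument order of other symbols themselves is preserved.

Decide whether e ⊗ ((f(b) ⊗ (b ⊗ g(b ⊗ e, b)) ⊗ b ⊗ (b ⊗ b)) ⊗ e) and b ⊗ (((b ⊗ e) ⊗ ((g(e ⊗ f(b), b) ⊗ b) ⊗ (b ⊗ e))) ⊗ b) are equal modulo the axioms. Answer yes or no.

Left:  e ⊗ ((f(b) ⊗ (b ⊗ g(b ⊗ e, b)) ⊗ b ⊗ (b ⊗ b)) ⊗ e)
  Merge nested applications:  e ⊗ f(b) ⊗ b ⊗ g(b ⊗ e, b) ⊗ b ⊗ b ⊗ b ⊗ e
  Simplify inside:  g(b ⊗ e, b)  →  g(b, b)
  Unit:  drop e (×2)
  Sort:  b ⊗ b ⊗ b ⊗ b ⊗ f(b) ⊗ g(b, b)
Right:  b ⊗ (((b ⊗ e) ⊗ ((g(e ⊗ f(b), b) ⊗ b) ⊗ (b ⊗ e))) ⊗ b)
  Un-nest:  b ⊗ b ⊗ e ⊗ g(e ⊗ f(b), b) ⊗ b ⊗ b ⊗ e ⊗ b
  Simplify inside:  g(e ⊗ f(b), b)  →  g(f(b), b)
  Units out:  drop e (×2)
  Order the arguments:  b ⊗ b ⊗ b ⊗ b ⊗ b ⊗ g(f(b), b)

Answer: no — b ⊗ b ⊗ b ⊗ b ⊗ f(b) ⊗ g(b, b) vs b ⊗ b ⊗ b ⊗ b ⊗ b ⊗ g(f(b), b)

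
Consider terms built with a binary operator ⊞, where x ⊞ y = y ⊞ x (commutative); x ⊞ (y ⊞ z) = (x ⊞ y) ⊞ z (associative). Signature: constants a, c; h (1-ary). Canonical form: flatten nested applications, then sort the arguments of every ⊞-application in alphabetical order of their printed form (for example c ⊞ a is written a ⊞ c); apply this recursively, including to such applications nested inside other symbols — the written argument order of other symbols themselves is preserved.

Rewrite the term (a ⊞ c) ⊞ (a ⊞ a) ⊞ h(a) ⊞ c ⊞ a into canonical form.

Un-nest:  a ⊞ c ⊞ a ⊞ a ⊞ h(a) ⊞ c ⊞ a
Sort:  a ⊞ a ⊞ a ⊞ a ⊞ c ⊞ c ⊞ h(a)

Answer: a ⊞ a ⊞ a ⊞ a ⊞ c ⊞ c ⊞ h(a)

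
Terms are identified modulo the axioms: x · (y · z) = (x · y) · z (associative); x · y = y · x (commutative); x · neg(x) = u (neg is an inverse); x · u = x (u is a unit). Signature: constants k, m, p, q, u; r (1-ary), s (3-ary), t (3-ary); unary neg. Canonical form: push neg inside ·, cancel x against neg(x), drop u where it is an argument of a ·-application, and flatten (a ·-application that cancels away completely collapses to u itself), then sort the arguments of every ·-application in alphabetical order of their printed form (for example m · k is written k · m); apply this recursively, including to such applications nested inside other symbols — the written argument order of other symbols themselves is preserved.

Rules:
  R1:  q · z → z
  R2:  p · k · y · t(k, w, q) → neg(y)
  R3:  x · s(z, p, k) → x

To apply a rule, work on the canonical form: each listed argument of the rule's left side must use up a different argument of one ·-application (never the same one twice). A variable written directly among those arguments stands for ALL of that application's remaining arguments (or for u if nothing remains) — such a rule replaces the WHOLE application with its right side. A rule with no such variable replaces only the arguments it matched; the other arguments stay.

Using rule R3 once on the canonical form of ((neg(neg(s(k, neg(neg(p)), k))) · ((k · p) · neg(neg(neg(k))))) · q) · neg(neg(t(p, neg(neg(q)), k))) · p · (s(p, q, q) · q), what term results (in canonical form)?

Canonical form:  p · p · q · q · s(k, p, k) · s(p, q, q) · t(p, q, k)
R3 matches:  uses s(k, p, k);  x := p · p · q · q · s(p, q, q) · t(p, q, k), z := k
The extension variable absorbs all remaining arguments, so the whole application is rewritten.
Giving:  p · p · q · q · s(p, q, q) · t(p, q, k)

Answer: p · p · q · q · s(p, q, q) · t(p, q, k)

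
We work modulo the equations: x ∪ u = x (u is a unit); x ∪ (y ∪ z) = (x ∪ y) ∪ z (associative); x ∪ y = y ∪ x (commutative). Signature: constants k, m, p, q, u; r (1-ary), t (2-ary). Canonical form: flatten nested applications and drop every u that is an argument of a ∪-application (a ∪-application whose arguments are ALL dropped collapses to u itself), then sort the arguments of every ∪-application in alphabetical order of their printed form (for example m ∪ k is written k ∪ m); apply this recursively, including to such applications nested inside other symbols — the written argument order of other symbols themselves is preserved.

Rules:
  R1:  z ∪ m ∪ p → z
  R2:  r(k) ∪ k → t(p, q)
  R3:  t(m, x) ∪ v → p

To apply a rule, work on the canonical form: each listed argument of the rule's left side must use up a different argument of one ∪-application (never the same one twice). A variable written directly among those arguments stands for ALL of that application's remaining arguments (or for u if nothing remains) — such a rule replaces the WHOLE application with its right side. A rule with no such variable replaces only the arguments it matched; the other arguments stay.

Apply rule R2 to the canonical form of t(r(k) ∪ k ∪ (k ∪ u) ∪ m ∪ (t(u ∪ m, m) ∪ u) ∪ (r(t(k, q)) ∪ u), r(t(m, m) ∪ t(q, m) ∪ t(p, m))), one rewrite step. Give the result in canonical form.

Canonical form:  t(k ∪ k ∪ m ∪ r(k) ∪ r(t(k, q)) ∪ t(m, m), r(t(m, m) ∪ t(p, m) ∪ t(q, m)))
R2 matches:  uses k, r(k)
Result:  t(k ∪ m ∪ r(t(k, q)) ∪ t(m, m) ∪ t(p, q), r(t(m, m) ∪ t(p, m) ∪ t(q, m)))

Answer: t(k ∪ m ∪ r(t(k, q)) ∪ t(m, m) ∪ t(p, q), r(t(m, m) ∪ t(p, m) ∪ t(q, m)))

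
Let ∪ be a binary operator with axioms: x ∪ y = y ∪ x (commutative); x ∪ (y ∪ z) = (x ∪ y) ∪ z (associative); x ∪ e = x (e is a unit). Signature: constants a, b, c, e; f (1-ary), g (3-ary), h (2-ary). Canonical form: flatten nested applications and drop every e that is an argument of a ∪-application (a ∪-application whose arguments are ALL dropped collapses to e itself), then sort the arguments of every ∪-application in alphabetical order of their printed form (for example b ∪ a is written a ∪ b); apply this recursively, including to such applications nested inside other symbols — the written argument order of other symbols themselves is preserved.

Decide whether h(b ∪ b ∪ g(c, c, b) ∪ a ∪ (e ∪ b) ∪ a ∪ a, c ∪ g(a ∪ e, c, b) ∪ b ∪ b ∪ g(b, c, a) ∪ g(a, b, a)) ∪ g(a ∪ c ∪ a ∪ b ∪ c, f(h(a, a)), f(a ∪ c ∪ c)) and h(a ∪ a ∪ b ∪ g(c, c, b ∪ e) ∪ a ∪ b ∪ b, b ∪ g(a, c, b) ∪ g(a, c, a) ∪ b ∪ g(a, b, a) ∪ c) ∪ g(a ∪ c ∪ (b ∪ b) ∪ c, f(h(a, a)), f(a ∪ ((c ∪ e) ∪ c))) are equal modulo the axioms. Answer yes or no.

Answer: no — g(a ∪ a ∪ b ∪ c ∪ c, f(h(a, a)), f(a ∪ c ∪ c)) ∪ h(a ∪ a ∪ a ∪ b ∪ b ∪ b ∪ g(c, c, b), b ∪ b ∪ c ∪ g(a, b, a) ∪ g(a, c, b) ∪ g(b, c, a)) vs g(a ∪ b ∪ b ∪ c ∪ c, f(h(a, a)), f(a ∪ c ∪ c)) ∪ h(a ∪ a ∪ a ∪ b ∪ b ∪ b ∪ g(c, c, b), b ∪ b ∪ c ∪ g(a, b, a) ∪ g(a, c, a) ∪ g(a, c, b))

Derivation:
Left:  h(b ∪ b ∪ g(c, c, b) ∪ a ∪ (e ∪ b) ∪ a ∪ a, c ∪ g(a ∪ e, c, b) ∪ b ∪ b ∪ g(b, c, a) ∪ g(a, b, a)) ∪ g(a ∪ c ∪ a ∪ b ∪ c, f(h(a, a)), f(a ∪ c ∪ c))
  Canonicalize subterm:  h(b ∪ b ∪ g(c, c, b) ∪ a ∪ (e ∪ b) ∪ a ∪ a, c ∪ g(a ∪ e, c, b) ∪ b ∪ b ∪ g(b, c, a) ∪ g(a, b, a))  →  h(a ∪ a ∪ a ∪ b ∪ b ∪ b ∪ g(c, c, b), b ∪ b ∪ c ∪ g(a, b, a) ∪ g(a, c, b) ∪ g(b, c, a))
  Canonicalize subterm:  g(a ∪ c ∪ a ∪ b ∪ c, f(h(a, a)), f(a ∪ c ∪ c))  →  g(a ∪ a ∪ b ∪ c ∪ c, f(h(a, a)), f(a ∪ c ∪ c))
  Sort:  g(a ∪ a ∪ b ∪ c ∪ c, f(h(a, a)), f(a ∪ c ∪ c)) ∪ h(a ∪ a ∪ a ∪ b ∪ b ∪ b ∪ g(c, c, b), b ∪ b ∪ c ∪ g(a, b, a) ∪ g(a, c, b) ∪ g(b, c, a))
Right:  h(a ∪ a ∪ b ∪ g(c, c, b ∪ e) ∪ a ∪ b ∪ b, b ∪ g(a, c, b) ∪ g(a, c, a) ∪ b ∪ g(a, b, a) ∪ c) ∪ g(a ∪ c ∪ (b ∪ b) ∪ c, f(h(a, a)), f(a ∪ ((c ∪ e) ∪ c)))
  Canonicalize subterm:  h(a ∪ a ∪ b ∪ g(c, c, b ∪ e) ∪ a ∪ b ∪ b, b ∪ g(a, c, b) ∪ g(a, c, a) ∪ b ∪ g(a, b, a) ∪ c)  →  h(a ∪ a ∪ a ∪ b ∪ b ∪ b ∪ g(c, c, b), b ∪ b ∪ c ∪ g(a, b, a) ∪ g(a, c, a) ∪ g(a, c, b))
  Simplify inside:  g(a ∪ c ∪ (b ∪ b) ∪ c, f(h(a, a)), f(a ∪ ((c ∪ e) ∪ c)))  →  g(a ∪ b ∪ b ∪ c ∪ c, f(h(a, a)), f(a ∪ c ∪ c))
  Sort arguments:  g(a ∪ b ∪ b ∪ c ∪ c, f(h(a, a)), f(a ∪ c ∪ c)) ∪ h(a ∪ a ∪ a ∪ b ∪ b ∪ b ∪ g(c, c, b), b ∪ b ∪ c ∪ g(a, b, a) ∪ g(a, c, a) ∪ g(a, c, b))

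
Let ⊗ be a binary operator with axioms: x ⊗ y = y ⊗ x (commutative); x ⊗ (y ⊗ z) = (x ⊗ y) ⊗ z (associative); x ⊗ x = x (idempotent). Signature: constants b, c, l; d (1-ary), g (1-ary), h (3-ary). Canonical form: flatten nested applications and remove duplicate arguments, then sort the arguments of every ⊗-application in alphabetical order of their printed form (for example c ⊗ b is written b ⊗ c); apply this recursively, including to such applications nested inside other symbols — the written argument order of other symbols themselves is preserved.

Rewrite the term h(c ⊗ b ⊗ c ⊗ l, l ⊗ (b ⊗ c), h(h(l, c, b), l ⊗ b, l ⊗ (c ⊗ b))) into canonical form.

Answer: h(b ⊗ c ⊗ l, b ⊗ c ⊗ l, h(h(l, c, b), b ⊗ l, b ⊗ c ⊗ l))

Derivation:
Focus inside:  l ⊗ (c ⊗ b)
Merge nested applications:  l ⊗ c ⊗ b
Order the arguments:  b ⊗ c ⊗ l
Reassemble:  h(b ⊗ c ⊗ l, b ⊗ c ⊗ l, h(h(l, c, b), b ⊗ l, b ⊗ c ⊗ l))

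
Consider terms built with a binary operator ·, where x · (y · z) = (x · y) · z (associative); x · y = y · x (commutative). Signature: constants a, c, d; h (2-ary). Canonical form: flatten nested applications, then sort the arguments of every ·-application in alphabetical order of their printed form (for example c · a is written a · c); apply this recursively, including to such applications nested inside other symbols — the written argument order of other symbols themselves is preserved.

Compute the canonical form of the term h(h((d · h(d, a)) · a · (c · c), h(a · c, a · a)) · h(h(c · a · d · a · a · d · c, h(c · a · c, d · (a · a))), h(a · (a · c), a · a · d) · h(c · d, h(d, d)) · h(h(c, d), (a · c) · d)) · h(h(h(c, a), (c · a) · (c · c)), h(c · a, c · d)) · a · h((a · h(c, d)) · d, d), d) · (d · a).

Flatten:  h(h((d · h(d, a)) · a · (c · c), h(a · c, a · a)) · h(h(c · a · d · a · a · d · c, h(c · a · c, d · (a · a))), h(a · (a · c), a · a · d) · h(c · d, h(d, d)) · h(h(c, d), (a · c) · d)) · h(h(h(c, a), (c · a) · (c · c)), h(c · a, c · d)) · a · h((a · h(c, d)) · d, d), d) · d · a
Inside:  h(h((d · h(d, a)) · a · (c · c), h(a · c, a · a)) · h(h(c · a · d · a · a · d · c, h(c · a · c, d · (a · a))), h(a · (a · c), a · a · d) · h(c · d, h(d, d)) · h(h(c, d), (a · c) · d)) · h(h(h(c, a), (c · a) · (c · c)), h(c · a, c · d)) · a · h((a · h(c, d)) · d, d), d)  →  h(a · h(a · c · c · d · h(d, a), h(a · c, a · a)) · h(a · d · h(c, d), d) · h(h(a · a · a · c · c · d · d, h(a · c · c, a · a · d)), h(a · a · c, a · a · d) · h(c · d, h(d, d)) · h(h(c, d), a · c · d)) · h(h(h(c, a), a · c · c · c), h(a · c, c · d)), d)
Sort arguments:  a · d · h(a · h(a · c · c · d · h(d, a), h(a · c, a · a)) · h(a · d · h(c, d), d) · h(h(a · a · a · c · c · d · d, h(a · c · c, a · a · d)), h(a · a · c, a · a · d) · h(c · d, h(d, d)) · h(h(c, d), a · c · d)) · h(h(h(c, a), a · c · c · c), h(a · c, c · d)), d)

Answer: a · d · h(a · h(a · c · c · d · h(d, a), h(a · c, a · a)) · h(a · d · h(c, d), d) · h(h(a · a · a · c · c · d · d, h(a · c · c, a · a · d)), h(a · a · c, a · a · d) · h(c · d, h(d, d)) · h(h(c, d), a · c · d)) · h(h(h(c, a), a · c · c · c), h(a · c, c · d)), d)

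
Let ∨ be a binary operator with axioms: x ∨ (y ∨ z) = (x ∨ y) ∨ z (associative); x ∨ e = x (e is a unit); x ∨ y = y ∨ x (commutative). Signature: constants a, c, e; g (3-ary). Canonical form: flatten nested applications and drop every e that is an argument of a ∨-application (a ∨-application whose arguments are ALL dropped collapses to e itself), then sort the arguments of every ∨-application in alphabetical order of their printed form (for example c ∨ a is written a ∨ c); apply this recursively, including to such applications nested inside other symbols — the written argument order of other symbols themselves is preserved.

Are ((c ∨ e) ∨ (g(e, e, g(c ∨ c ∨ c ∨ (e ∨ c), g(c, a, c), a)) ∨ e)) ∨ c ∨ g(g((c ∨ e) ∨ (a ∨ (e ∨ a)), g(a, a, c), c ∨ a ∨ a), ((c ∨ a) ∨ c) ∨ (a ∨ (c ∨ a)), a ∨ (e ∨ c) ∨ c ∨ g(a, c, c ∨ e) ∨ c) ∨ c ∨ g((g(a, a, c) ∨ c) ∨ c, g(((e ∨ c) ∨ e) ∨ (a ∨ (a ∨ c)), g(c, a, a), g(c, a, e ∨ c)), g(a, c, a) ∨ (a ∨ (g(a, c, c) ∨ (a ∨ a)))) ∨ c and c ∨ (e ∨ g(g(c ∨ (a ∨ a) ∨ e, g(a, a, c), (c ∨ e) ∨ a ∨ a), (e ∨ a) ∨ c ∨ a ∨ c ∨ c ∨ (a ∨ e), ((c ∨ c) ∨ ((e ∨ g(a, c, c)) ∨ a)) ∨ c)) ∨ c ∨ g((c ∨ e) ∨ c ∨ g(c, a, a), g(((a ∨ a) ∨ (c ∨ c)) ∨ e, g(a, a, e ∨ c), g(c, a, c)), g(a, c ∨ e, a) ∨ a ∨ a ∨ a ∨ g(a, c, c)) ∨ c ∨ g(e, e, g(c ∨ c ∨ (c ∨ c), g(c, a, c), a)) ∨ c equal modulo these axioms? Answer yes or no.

Answer: no — c ∨ c ∨ c ∨ c ∨ g(c ∨ c ∨ g(a, a, c), g(a ∨ a ∨ c ∨ c, g(c, a, a), g(c, a, c)), a ∨ a ∨ a ∨ g(a, c, a) ∨ g(a, c, c)) ∨ g(e, e, g(c ∨ c ∨ c ∨ c, g(c, a, c), a)) ∨ g(g(a ∨ a ∨ c, g(a, a, c), a ∨ a ∨ c), a ∨ a ∨ a ∨ c ∨ c ∨ c, a ∨ c ∨ c ∨ c ∨ g(a, c, c)) vs c ∨ c ∨ c ∨ c ∨ g(c ∨ c ∨ g(c, a, a), g(a ∨ a ∨ c ∨ c, g(a, a, c), g(c, a, c)), a ∨ a ∨ a ∨ g(a, c, a) ∨ g(a, c, c)) ∨ g(e, e, g(c ∨ c ∨ c ∨ c, g(c, a, c), a)) ∨ g(g(a ∨ a ∨ c, g(a, a, c), a ∨ a ∨ c), a ∨ a ∨ a ∨ c ∨ c ∨ c, a ∨ c ∨ c ∨ c ∨ g(a, c, c))

Derivation:
Left:  ((c ∨ e) ∨ (g(e, e, g(c ∨ c ∨ c ∨ (e ∨ c), g(c, a, c), a)) ∨ e)) ∨ c ∨ g(g((c ∨ e) ∨ (a ∨ (e ∨ a)), g(a, a, c), c ∨ a ∨ a), ((c ∨ a) ∨ c) ∨ (a ∨ (c ∨ a)), a ∨ (e ∨ c) ∨ c ∨ g(a, c, c ∨ e) ∨ c) ∨ c ∨ g((g(a, a, c) ∨ c) ∨ c, g(((e ∨ c) ∨ e) ∨ (a ∨ (a ∨ c)), g(c, a, a), g(c, a, e ∨ c)), g(a, c, a) ∨ (a ∨ (g(a, c, c) ∨ (a ∨ a)))) ∨ c
  Flatten:  c ∨ e ∨ g(e, e, g(c ∨ c ∨ c ∨ (e ∨ c), g(c, a, c), a)) ∨ e ∨ c ∨ g(g((c ∨ e) ∨ (a ∨ (e ∨ a)), g(a, a, c), c ∨ a ∨ a), ((c ∨ a) ∨ c) ∨ (a ∨ (c ∨ a)), a ∨ (e ∨ c) ∨ c ∨ g(a, c, c ∨ e) ∨ c) ∨ c ∨ g((g(a, a, c) ∨ c) ∨ c, g(((e ∨ c) ∨ e) ∨ (a ∨ (a ∨ c)), g(c, a, a), g(c, a, e ∨ c)), g(a, c, a) ∨ (a ∨ (g(a, c, c) ∨ (a ∨ a)))) ∨ c
  Inside:  g(e, e, g(c ∨ c ∨ c ∨ (e ∨ c), g(c, a, c), a))  →  g(e, e, g(c ∨ c ∨ c ∨ c, g(c, a, c), a))
  Inside:  g(g((c ∨ e) ∨ (a ∨ (e ∨ a)), g(a, a, c), c ∨ a ∨ a), ((c ∨ a) ∨ c) ∨ (a ∨ (c ∨ a)), a ∨ (e ∨ c) ∨ c ∨ g(a, c, c ∨ e) ∨ c)  →  g(g(a ∨ a ∨ c, g(a, a, c), a ∨ a ∨ c), a ∨ a ∨ a ∨ c ∨ c ∨ c, a ∨ c ∨ c ∨ c ∨ g(a, c, c))
  Canonicalize subterm:  g((g(a, a, c) ∨ c) ∨ c, g(((e ∨ c) ∨ e) ∨ (a ∨ (a ∨ c)), g(c, a, a), g(c, a, e ∨ c)), g(a, c, a) ∨ (a ∨ (g(a, c, c) ∨ (a ∨ a))))  →  g(c ∨ c ∨ g(a, a, c), g(a ∨ a ∨ c ∨ c, g(c, a, a), g(c, a, c)), a ∨ a ∨ a ∨ g(a, c, a) ∨ g(a, c, c))
  Unit:  drop e (×2)
  Sort arguments:  c ∨ c ∨ c ∨ c ∨ g(c ∨ c ∨ g(a, a, c), g(a ∨ a ∨ c ∨ c, g(c, a, a), g(c, a, c)), a ∨ a ∨ a ∨ g(a, c, a) ∨ g(a, c, c)) ∨ g(e, e, g(c ∨ c ∨ c ∨ c, g(c, a, c), a)) ∨ g(g(a ∨ a ∨ c, g(a, a, c), a ∨ a ∨ c), a ∨ a ∨ a ∨ c ∨ c ∨ c, a ∨ c ∨ c ∨ c ∨ g(a, c, c))
Right:  c ∨ (e ∨ g(g(c ∨ (a ∨ a) ∨ e, g(a, a, c), (c ∨ e) ∨ a ∨ a), (e ∨ a) ∨ c ∨ a ∨ c ∨ c ∨ (a ∨ e), ((c ∨ c) ∨ ((e ∨ g(a, c, c)) ∨ a)) ∨ c)) ∨ c ∨ g((c ∨ e) ∨ c ∨ g(c, a, a), g(((a ∨ a) ∨ (c ∨ c)) ∨ e, g(a, a, e ∨ c), g(c, a, c)), g(a, c ∨ e, a) ∨ a ∨ a ∨ a ∨ g(a, c, c)) ∨ c ∨ g(e, e, g(c ∨ c ∨ (c ∨ c), g(c, a, c), a)) ∨ c
  Un-nest:  c ∨ e ∨ g(g(c ∨ (a ∨ a) ∨ e, g(a, a, c), (c ∨ e) ∨ a ∨ a), (e ∨ a) ∨ c ∨ a ∨ c ∨ c ∨ (a ∨ e), ((c ∨ c) ∨ ((e ∨ g(a, c, c)) ∨ a)) ∨ c) ∨ c ∨ g((c ∨ e) ∨ c ∨ g(c, a, a), g(((a ∨ a) ∨ (c ∨ c)) ∨ e, g(a, a, e ∨ c), g(c, a, c)), g(a, c ∨ e, a) ∨ a ∨ a ∨ a ∨ g(a, c, c)) ∨ c ∨ g(e, e, g(c ∨ c ∨ (c ∨ c), g(c, a, c), a)) ∨ c
  Inside:  g(g(c ∨ (a ∨ a) ∨ e, g(a, a, c), (c ∨ e) ∨ a ∨ a), (e ∨ a) ∨ c ∨ a ∨ c ∨ c ∨ (a ∨ e), ((c ∨ c) ∨ ((e ∨ g(a, c, c)) ∨ a)) ∨ c)  →  g(g(a ∨ a ∨ c, g(a, a, c), a ∨ a ∨ c), a ∨ a ∨ a ∨ c ∨ c ∨ c, a ∨ c ∨ c ∨ c ∨ g(a, c, c))
  Inside:  g((c ∨ e) ∨ c ∨ g(c, a, a), g(((a ∨ a) ∨ (c ∨ c)) ∨ e, g(a, a, e ∨ c), g(c, a, c)), g(a, c ∨ e, a) ∨ a ∨ a ∨ a ∨ g(a, c, c))  →  g(c ∨ c ∨ g(c, a, a), g(a ∨ a ∨ c ∨ c, g(a, a, c), g(c, a, c)), a ∨ a ∨ a ∨ g(a, c, a) ∨ g(a, c, c))
  Simplify inside:  g(e, e, g(c ∨ c ∨ (c ∨ c), g(c, a, c), a))  →  g(e, e, g(c ∨ c ∨ c ∨ c, g(c, a, c), a))
  Unit:  drop e
  Order the arguments:  c ∨ c ∨ c ∨ c ∨ g(c ∨ c ∨ g(c, a, a), g(a ∨ a ∨ c ∨ c, g(a, a, c), g(c, a, c)), a ∨ a ∨ a ∨ g(a, c, a) ∨ g(a, c, c)) ∨ g(e, e, g(c ∨ c ∨ c ∨ c, g(c, a, c), a)) ∨ g(g(a ∨ a ∨ c, g(a, a, c), a ∨ a ∨ c), a ∨ a ∨ a ∨ c ∨ c ∨ c, a ∨ c ∨ c ∨ c ∨ g(a, c, c))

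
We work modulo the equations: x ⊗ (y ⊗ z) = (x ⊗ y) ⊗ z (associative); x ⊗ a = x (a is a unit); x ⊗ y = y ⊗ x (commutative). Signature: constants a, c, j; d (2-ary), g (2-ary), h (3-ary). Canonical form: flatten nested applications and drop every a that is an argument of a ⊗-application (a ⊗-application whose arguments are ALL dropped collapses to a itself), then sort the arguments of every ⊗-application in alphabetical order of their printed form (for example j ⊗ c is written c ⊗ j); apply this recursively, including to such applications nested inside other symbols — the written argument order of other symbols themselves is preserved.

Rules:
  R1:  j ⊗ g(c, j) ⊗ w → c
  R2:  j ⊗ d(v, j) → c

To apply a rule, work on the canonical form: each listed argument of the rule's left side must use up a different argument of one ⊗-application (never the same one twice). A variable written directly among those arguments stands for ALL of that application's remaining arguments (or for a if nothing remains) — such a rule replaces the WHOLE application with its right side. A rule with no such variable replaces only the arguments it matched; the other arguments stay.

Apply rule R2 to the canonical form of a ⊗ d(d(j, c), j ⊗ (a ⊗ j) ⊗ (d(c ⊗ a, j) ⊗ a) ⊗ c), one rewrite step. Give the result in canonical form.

Answer: d(d(j, c), c ⊗ c ⊗ j)

Derivation:
Canonical form:  d(d(j, c), c ⊗ d(c, j) ⊗ j ⊗ j)
R2 matches:  uses d(c, j), j;  v := c
Result:  d(d(j, c), c ⊗ c ⊗ j)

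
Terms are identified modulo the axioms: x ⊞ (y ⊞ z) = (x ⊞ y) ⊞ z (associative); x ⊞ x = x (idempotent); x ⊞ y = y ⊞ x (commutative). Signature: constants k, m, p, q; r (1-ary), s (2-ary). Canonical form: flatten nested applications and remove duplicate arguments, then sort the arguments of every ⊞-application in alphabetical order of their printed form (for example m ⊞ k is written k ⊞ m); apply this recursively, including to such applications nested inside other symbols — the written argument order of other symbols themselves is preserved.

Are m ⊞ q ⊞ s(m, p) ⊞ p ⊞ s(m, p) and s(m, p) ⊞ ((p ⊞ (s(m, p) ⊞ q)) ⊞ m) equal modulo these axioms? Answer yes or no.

Answer: yes — both canonical forms are m ⊞ p ⊞ q ⊞ s(m, p)

Derivation:
Left:  m ⊞ q ⊞ s(m, p) ⊞ p ⊞ s(m, p)
  Idempotence:  drop duplicate s(m, p)
  Sort:  m ⊞ p ⊞ q ⊞ s(m, p)
Right:  s(m, p) ⊞ ((p ⊞ (s(m, p) ⊞ q)) ⊞ m)
  Un-nest:  s(m, p) ⊞ p ⊞ s(m, p) ⊞ q ⊞ m
  Drop duplicates:  drop duplicate s(m, p)
  Sort arguments:  m ⊞ p ⊞ q ⊞ s(m, p)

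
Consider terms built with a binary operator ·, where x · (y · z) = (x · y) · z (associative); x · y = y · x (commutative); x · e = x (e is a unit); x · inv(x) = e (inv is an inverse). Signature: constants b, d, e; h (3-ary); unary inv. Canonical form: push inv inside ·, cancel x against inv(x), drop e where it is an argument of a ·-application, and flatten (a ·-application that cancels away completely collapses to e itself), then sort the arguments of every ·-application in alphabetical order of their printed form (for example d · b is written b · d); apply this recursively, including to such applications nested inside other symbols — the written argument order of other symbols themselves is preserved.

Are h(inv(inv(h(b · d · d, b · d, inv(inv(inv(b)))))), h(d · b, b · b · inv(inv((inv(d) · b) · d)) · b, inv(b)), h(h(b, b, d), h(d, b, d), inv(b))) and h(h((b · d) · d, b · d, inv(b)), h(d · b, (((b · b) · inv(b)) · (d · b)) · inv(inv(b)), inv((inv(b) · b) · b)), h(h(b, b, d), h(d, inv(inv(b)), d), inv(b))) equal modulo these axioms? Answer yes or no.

Left:  h(inv(inv(h(b · d · d, b · d, inv(inv(inv(b)))))), h(d · b, b · b · inv(inv((inv(d) · b) · d)) · b, inv(b)), h(h(b, b, d), h(d, b, d), inv(b)))
  Work inside:  b · b · inv(inv((inv(d) · b) · d)) · b
  Push inv inside:  distribute inv over · and collapse double inv
  Cancel:  d cancels
  Collect terms:  b · b · b · b
  Reassemble:  h(h(b · d · d, b · d, inv(b)), h(b · d, b · b · b · b, inv(b)), h(h(b, b, d), h(d, b, d), inv(b)))
Right:  h(h((b · d) · d, b · d, inv(b)), h(d · b, (((b · b) · inv(b)) · (d · b)) · inv(inv(b)), inv((inv(b) · b) · b)), h(h(b, b, d), h(d, inv(inv(b)), d), inv(b)))
  Work inside:  (((b · b) · inv(b)) · (d · b)) · inv(inv(b))
  Push inv inside:  distribute inv over · and collapse double inv
  Collect:  b · b · b · d
  Rebuild:  h(h(b · d · d, b · d, inv(b)), h(b · d, b · b · b · d, inv(b)), h(h(b, b, d), h(d, b, d), inv(b)))

Answer: no — h(h(b · d · d, b · d, inv(b)), h(b · d, b · b · b · b, inv(b)), h(h(b, b, d), h(d, b, d), inv(b))) vs h(h(b · d · d, b · d, inv(b)), h(b · d, b · b · b · d, inv(b)), h(h(b, b, d), h(d, b, d), inv(b)))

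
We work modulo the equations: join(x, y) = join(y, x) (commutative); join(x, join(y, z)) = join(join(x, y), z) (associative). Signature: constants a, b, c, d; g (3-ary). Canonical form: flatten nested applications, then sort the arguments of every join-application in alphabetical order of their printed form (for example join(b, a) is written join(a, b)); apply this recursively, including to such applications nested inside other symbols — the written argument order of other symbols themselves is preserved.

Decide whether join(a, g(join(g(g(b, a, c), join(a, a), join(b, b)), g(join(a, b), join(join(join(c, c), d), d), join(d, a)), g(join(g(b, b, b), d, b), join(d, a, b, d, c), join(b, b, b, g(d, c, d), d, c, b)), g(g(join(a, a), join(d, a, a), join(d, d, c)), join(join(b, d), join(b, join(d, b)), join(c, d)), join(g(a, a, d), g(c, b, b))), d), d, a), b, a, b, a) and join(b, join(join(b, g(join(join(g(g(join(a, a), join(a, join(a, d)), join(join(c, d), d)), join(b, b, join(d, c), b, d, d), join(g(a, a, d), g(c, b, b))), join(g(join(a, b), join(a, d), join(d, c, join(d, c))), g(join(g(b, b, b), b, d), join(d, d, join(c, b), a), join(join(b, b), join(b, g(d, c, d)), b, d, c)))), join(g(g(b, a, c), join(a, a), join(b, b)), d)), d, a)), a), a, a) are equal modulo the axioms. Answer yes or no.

Left:  join(a, g(join(g(g(b, a, c), join(a, a), join(b, b)), g(join(a, b), join(join(join(c, c), d), d), join(d, a)), g(join(g(b, b, b), d, b), join(d, a, b, d, c), join(b, b, b, g(d, c, d), d, c, b)), g(g(join(a, a), join(d, a, a), join(d, d, c)), join(join(b, d), join(b, join(d, b)), join(c, d)), join(g(a, a, d), g(c, b, b))), d), d, a), b, a, b, a)
  Inside:  g(join(g(g(b, a, c), join(a, a), join(b, b)), g(join(a, b), join(join(join(c, c), d), d), join(d, a)), g(join(g(b, b, b), d, b), join(d, a, b, d, c), join(b, b, b, g(d, c, d), d, c, b)), g(g(join(a, a), join(d, a, a), join(d, d, c)), join(join(b, d), join(b, join(d, b)), join(c, d)), join(g(a, a, d), g(c, b, b))), d), d, a)  →  g(join(d, g(g(b, a, c), join(a, a), join(b, b)), g(g(join(a, a), join(a, a, d), join(c, d, d)), join(b, b, b, c, d, d, d), join(g(a, a, d), g(c, b, b))), g(join(a, b), join(c, c, d, d), join(a, d)), g(join(b, d, g(b, b, b)), join(a, b, c, d, d), join(b, b, b, b, c, d, g(d, c, d)))), d, a)
  Sort:  join(a, a, a, b, b, g(join(d, g(g(b, a, c), join(a, a), join(b, b)), g(g(join(a, a), join(a, a, d), join(c, d, d)), join(b, b, b, c, d, d, d), join(g(a, a, d), g(c, b, b))), g(join(a, b), join(c, c, d, d), join(a, d)), g(join(b, d, g(b, b, b)), join(a, b, c, d, d), join(b, b, b, b, c, d, g(d, c, d)))), d, a))
Right:  join(b, join(join(b, g(join(join(g(g(join(a, a), join(a, join(a, d)), join(join(c, d), d)), join(b, b, join(d, c), b, d, d), join(g(a, a, d), g(c, b, b))), join(g(join(a, b), join(a, d), join(d, c, join(d, c))), g(join(g(b, b, b), b, d), join(d, d, join(c, b), a), join(join(b, b), join(b, g(d, c, d)), b, d, c)))), join(g(g(b, a, c), join(a, a), join(b, b)), d)), d, a)), a), a, a)
  Flatten:  join(b, b, g(join(join(g(g(join(a, a), join(a, join(a, d)), join(join(c, d), d)), join(b, b, join(d, c), b, d, d), join(g(a, a, d), g(c, b, b))), join(g(join(a, b), join(a, d), join(d, c, join(d, c))), g(join(g(b, b, b), b, d), join(d, d, join(c, b), a), join(join(b, b), join(b, g(d, c, d)), b, d, c)))), join(g(g(b, a, c), join(a, a), join(b, b)), d)), d, a), a, a, a)
  Canonicalize subterm:  g(join(join(g(g(join(a, a), join(a, join(a, d)), join(join(c, d), d)), join(b, b, join(d, c), b, d, d), join(g(a, a, d), g(c, b, b))), join(g(join(a, b), join(a, d), join(d, c, join(d, c))), g(join(g(b, b, b), b, d), join(d, d, join(c, b), a), join(join(b, b), join(b, g(d, c, d)), b, d, c)))), join(g(g(b, a, c), join(a, a), join(b, b)), d)), d, a)  →  g(join(d, g(g(b, a, c), join(a, a), join(b, b)), g(g(join(a, a), join(a, a, d), join(c, d, d)), join(b, b, b, c, d, d, d), join(g(a, a, d), g(c, b, b))), g(join(a, b), join(a, d), join(c, c, d, d)), g(join(b, d, g(b, b, b)), join(a, b, c, d, d), join(b, b, b, b, c, d, g(d, c, d)))), d, a)
  Sort arguments:  join(a, a, a, b, b, g(join(d, g(g(b, a, c), join(a, a), join(b, b)), g(g(join(a, a), join(a, a, d), join(c, d, d)), join(b, b, b, c, d, d, d), join(g(a, a, d), g(c, b, b))), g(join(a, b), join(a, d), join(c, c, d, d)), g(join(b, d, g(b, b, b)), join(a, b, c, d, d), join(b, b, b, b, c, d, g(d, c, d)))), d, a))

Answer: no — join(a, a, a, b, b, g(join(d, g(g(b, a, c), join(a, a), join(b, b)), g(g(join(a, a), join(a, a, d), join(c, d, d)), join(b, b, b, c, d, d, d), join(g(a, a, d), g(c, b, b))), g(join(a, b), join(c, c, d, d), join(a, d)), g(join(b, d, g(b, b, b)), join(a, b, c, d, d), join(b, b, b, b, c, d, g(d, c, d)))), d, a)) vs join(a, a, a, b, b, g(join(d, g(g(b, a, c), join(a, a), join(b, b)), g(g(join(a, a), join(a, a, d), join(c, d, d)), join(b, b, b, c, d, d, d), join(g(a, a, d), g(c, b, b))), g(join(a, b), join(a, d), join(c, c, d, d)), g(join(b, d, g(b, b, b)), join(a, b, c, d, d), join(b, b, b, b, c, d, g(d, c, d)))), d, a))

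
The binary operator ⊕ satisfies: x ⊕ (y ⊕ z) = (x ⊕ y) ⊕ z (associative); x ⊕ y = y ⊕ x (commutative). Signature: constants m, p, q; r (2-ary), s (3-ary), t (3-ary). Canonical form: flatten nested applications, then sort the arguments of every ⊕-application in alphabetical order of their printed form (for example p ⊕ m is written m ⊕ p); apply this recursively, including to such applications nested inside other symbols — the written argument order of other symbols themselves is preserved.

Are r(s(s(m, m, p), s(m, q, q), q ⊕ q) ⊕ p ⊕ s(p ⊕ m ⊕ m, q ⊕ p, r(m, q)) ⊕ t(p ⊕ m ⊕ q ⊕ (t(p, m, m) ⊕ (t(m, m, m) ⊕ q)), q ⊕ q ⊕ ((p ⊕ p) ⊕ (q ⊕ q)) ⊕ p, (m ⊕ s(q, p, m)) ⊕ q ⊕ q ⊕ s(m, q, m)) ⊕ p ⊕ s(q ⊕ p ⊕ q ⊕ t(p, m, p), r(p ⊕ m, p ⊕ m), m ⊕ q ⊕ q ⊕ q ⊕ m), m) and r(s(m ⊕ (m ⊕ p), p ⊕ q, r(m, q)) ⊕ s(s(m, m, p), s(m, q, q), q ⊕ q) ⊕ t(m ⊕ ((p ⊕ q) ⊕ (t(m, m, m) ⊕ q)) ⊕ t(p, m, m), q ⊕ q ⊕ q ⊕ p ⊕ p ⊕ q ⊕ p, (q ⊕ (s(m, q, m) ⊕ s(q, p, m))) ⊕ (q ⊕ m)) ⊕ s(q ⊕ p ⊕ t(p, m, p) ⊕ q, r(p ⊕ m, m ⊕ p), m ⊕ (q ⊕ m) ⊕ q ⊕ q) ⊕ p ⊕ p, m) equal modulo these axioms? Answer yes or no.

Left:  r(s(s(m, m, p), s(m, q, q), q ⊕ q) ⊕ p ⊕ s(p ⊕ m ⊕ m, q ⊕ p, r(m, q)) ⊕ t(p ⊕ m ⊕ q ⊕ (t(p, m, m) ⊕ (t(m, m, m) ⊕ q)), q ⊕ q ⊕ ((p ⊕ p) ⊕ (q ⊕ q)) ⊕ p, (m ⊕ s(q, p, m)) ⊕ q ⊕ q ⊕ s(m, q, m)) ⊕ p ⊕ s(q ⊕ p ⊕ q ⊕ t(p, m, p), r(p ⊕ m, p ⊕ m), m ⊕ q ⊕ q ⊕ q ⊕ m), m)
  Work inside:  s(s(m, m, p), s(m, q, q), q ⊕ q) ⊕ p ⊕ s(p ⊕ m ⊕ m, q ⊕ p, r(m, q)) ⊕ t(p ⊕ m ⊕ q ⊕ (t(p, m, m) ⊕ (t(m, m, m) ⊕ q)), q ⊕ q ⊕ ((p ⊕ p) ⊕ (q ⊕ q)) ⊕ p, (m ⊕ s(q, p, m)) ⊕ q ⊕ q ⊕ s(m, q, m)) ⊕ p ⊕ s(q ⊕ p ⊕ q ⊕ t(p, m, p), r(p ⊕ m, p ⊕ m), m ⊕ q ⊕ q ⊕ q ⊕ m)
  Inside:  s(p ⊕ m ⊕ m, q ⊕ p, r(m, q))  →  s(m ⊕ m ⊕ p, p ⊕ q, r(m, q))
  Simplify inside:  t(p ⊕ m ⊕ q ⊕ (t(p, m, m) ⊕ (t(m, m, m) ⊕ q)), q ⊕ q ⊕ ((p ⊕ p) ⊕ (q ⊕ q)) ⊕ p, (m ⊕ s(q, p, m)) ⊕ q ⊕ q ⊕ s(m, q, m))  →  t(m ⊕ p ⊕ q ⊕ q ⊕ t(m, m, m) ⊕ t(p, m, m), p ⊕ p ⊕ p ⊕ q ⊕ q ⊕ q ⊕ q, m ⊕ q ⊕ q ⊕ s(m, q, m) ⊕ s(q, p, m))
  Simplify inside:  s(q ⊕ p ⊕ q ⊕ t(p, m, p), r(p ⊕ m, p ⊕ m), m ⊕ q ⊕ q ⊕ q ⊕ m)  →  s(p ⊕ q ⊕ q ⊕ t(p, m, p), r(m ⊕ p, m ⊕ p), m ⊕ m ⊕ q ⊕ q ⊕ q)
  Sort arguments:  p ⊕ p ⊕ s(m ⊕ m ⊕ p, p ⊕ q, r(m, q)) ⊕ s(p ⊕ q ⊕ q ⊕ t(p, m, p), r(m ⊕ p, m ⊕ p), m ⊕ m ⊕ q ⊕ q ⊕ q) ⊕ s(s(m, m, p), s(m, q, q), q ⊕ q) ⊕ t(m ⊕ p ⊕ q ⊕ q ⊕ t(m, m, m) ⊕ t(p, m, m), p ⊕ p ⊕ p ⊕ q ⊕ q ⊕ q ⊕ q, m ⊕ q ⊕ q ⊕ s(m, q, m) ⊕ s(q, p, m))
  Rebuild:  r(p ⊕ p ⊕ s(m ⊕ m ⊕ p, p ⊕ q, r(m, q)) ⊕ s(p ⊕ q ⊕ q ⊕ t(p, m, p), r(m ⊕ p, m ⊕ p), m ⊕ m ⊕ q ⊕ q ⊕ q) ⊕ s(s(m, m, p), s(m, q, q), q ⊕ q) ⊕ t(m ⊕ p ⊕ q ⊕ q ⊕ t(m, m, m) ⊕ t(p, m, m), p ⊕ p ⊕ p ⊕ q ⊕ q ⊕ q ⊕ q, m ⊕ q ⊕ q ⊕ s(m, q, m) ⊕ s(q, p, m)), m)
Right:  r(s(m ⊕ (m ⊕ p), p ⊕ q, r(m, q)) ⊕ s(s(m, m, p), s(m, q, q), q ⊕ q) ⊕ t(m ⊕ ((p ⊕ q) ⊕ (t(m, m, m) ⊕ q)) ⊕ t(p, m, m), q ⊕ q ⊕ q ⊕ p ⊕ p ⊕ q ⊕ p, (q ⊕ (s(m, q, m) ⊕ s(q, p, m))) ⊕ (q ⊕ m)) ⊕ s(q ⊕ p ⊕ t(p, m, p) ⊕ q, r(p ⊕ m, m ⊕ p), m ⊕ (q ⊕ m) ⊕ q ⊕ q) ⊕ p ⊕ p, m)
  Work inside:  s(m ⊕ (m ⊕ p), p ⊕ q, r(m, q)) ⊕ s(s(m, m, p), s(m, q, q), q ⊕ q) ⊕ t(m ⊕ ((p ⊕ q) ⊕ (t(m, m, m) ⊕ q)) ⊕ t(p, m, m), q ⊕ q ⊕ q ⊕ p ⊕ p ⊕ q ⊕ p, (q ⊕ (s(m, q, m) ⊕ s(q, p, m))) ⊕ (q ⊕ m)) ⊕ s(q ⊕ p ⊕ t(p, m, p) ⊕ q, r(p ⊕ m, m ⊕ p), m ⊕ (q ⊕ m) ⊕ q ⊕ q) ⊕ p ⊕ p
  Simplify inside:  s(m ⊕ (m ⊕ p), p ⊕ q, r(m, q))  →  s(m ⊕ m ⊕ p, p ⊕ q, r(m, q))
  Canonicalize subterm:  t(m ⊕ ((p ⊕ q) ⊕ (t(m, m, m) ⊕ q)) ⊕ t(p, m, m), q ⊕ q ⊕ q ⊕ p ⊕ p ⊕ q ⊕ p, (q ⊕ (s(m, q, m) ⊕ s(q, p, m))) ⊕ (q ⊕ m))  →  t(m ⊕ p ⊕ q ⊕ q ⊕ t(m, m, m) ⊕ t(p, m, m), p ⊕ p ⊕ p ⊕ q ⊕ q ⊕ q ⊕ q, m ⊕ q ⊕ q ⊕ s(m, q, m) ⊕ s(q, p, m))
  Inside:  s(q ⊕ p ⊕ t(p, m, p) ⊕ q, r(p ⊕ m, m ⊕ p), m ⊕ (q ⊕ m) ⊕ q ⊕ q)  →  s(p ⊕ q ⊕ q ⊕ t(p, m, p), r(m ⊕ p, m ⊕ p), m ⊕ m ⊕ q ⊕ q ⊕ q)
  Sort:  p ⊕ p ⊕ s(m ⊕ m ⊕ p, p ⊕ q, r(m, q)) ⊕ s(p ⊕ q ⊕ q ⊕ t(p, m, p), r(m ⊕ p, m ⊕ p), m ⊕ m ⊕ q ⊕ q ⊕ q) ⊕ s(s(m, m, p), s(m, q, q), q ⊕ q) ⊕ t(m ⊕ p ⊕ q ⊕ q ⊕ t(m, m, m) ⊕ t(p, m, m), p ⊕ p ⊕ p ⊕ q ⊕ q ⊕ q ⊕ q, m ⊕ q ⊕ q ⊕ s(m, q, m) ⊕ s(q, p, m))
  Reassemble:  r(p ⊕ p ⊕ s(m ⊕ m ⊕ p, p ⊕ q, r(m, q)) ⊕ s(p ⊕ q ⊕ q ⊕ t(p, m, p), r(m ⊕ p, m ⊕ p), m ⊕ m ⊕ q ⊕ q ⊕ q) ⊕ s(s(m, m, p), s(m, q, q), q ⊕ q) ⊕ t(m ⊕ p ⊕ q ⊕ q ⊕ t(m, m, m) ⊕ t(p, m, m), p ⊕ p ⊕ p ⊕ q ⊕ q ⊕ q ⊕ q, m ⊕ q ⊕ q ⊕ s(m, q, m) ⊕ s(q, p, m)), m)

Answer: yes — both canonical forms are r(p ⊕ p ⊕ s(m ⊕ m ⊕ p, p ⊕ q, r(m, q)) ⊕ s(p ⊕ q ⊕ q ⊕ t(p, m, p), r(m ⊕ p, m ⊕ p), m ⊕ m ⊕ q ⊕ q ⊕ q) ⊕ s(s(m, m, p), s(m, q, q), q ⊕ q) ⊕ t(m ⊕ p ⊕ q ⊕ q ⊕ t(m, m, m) ⊕ t(p, m, m), p ⊕ p ⊕ p ⊕ q ⊕ q ⊕ q ⊕ q, m ⊕ q ⊕ q ⊕ s(m, q, m) ⊕ s(q, p, m)), m)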